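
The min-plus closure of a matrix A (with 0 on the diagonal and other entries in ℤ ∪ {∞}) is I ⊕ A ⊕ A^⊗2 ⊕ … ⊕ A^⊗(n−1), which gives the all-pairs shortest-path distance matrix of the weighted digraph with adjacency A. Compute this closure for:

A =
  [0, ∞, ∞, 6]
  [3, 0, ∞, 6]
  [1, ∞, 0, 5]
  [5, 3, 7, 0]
Closure =
  [0, 9, 13, 6]
  [3, 0, 13, 6]
  [1, 8, 0, 5]
  [5, 3, 7, 0]

This is the Floyd-Warshall all-pairs shortest-path computation. For each intermediate vertex k = 0, 1, …, 3, update dist[i][j] ← min(dist[i][j], dist[i][k] + dist[k][j]). The final matrix gives, for each (i, j), the minimum total weight of any directed path from i to j (possibly empty when i = j).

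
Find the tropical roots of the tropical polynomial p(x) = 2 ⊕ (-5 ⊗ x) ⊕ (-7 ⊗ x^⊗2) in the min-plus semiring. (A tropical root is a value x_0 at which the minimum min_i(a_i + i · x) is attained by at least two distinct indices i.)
Roots: {2, 7}

Each tropical root is a break point of the lower envelope of the lines y = a_i + i · x (there are 3 lines, with slopes 0, 1, ..., 2). Only the lines that attain the minimum somewhere contribute to roots; other lines are dominated. Here the surviving (envelope) indices are i = 2, i = 1, i = 0.
Intersections between consecutive envelope lines give the roots: for adjacent envelope indices i < j the intersection is x = (a_i − a_j) / (j − i). Reading off the sorted break points: {2, 7}.
Verification: at each break x_0, at least two indices attain the minimum of min_i(a_i + i · x_0).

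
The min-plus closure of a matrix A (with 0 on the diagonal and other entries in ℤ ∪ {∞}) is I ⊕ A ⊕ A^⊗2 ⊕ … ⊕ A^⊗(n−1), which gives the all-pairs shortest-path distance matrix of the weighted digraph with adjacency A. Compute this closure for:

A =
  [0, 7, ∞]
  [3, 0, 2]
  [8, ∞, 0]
Closure =
  [0, 7, 9]
  [3, 0, 2]
  [8, 15, 0]

This is the Floyd-Warshall all-pairs shortest-path computation. For each intermediate vertex k = 0, 1, …, 2, update dist[i][j] ← min(dist[i][j], dist[i][k] + dist[k][j]). The final matrix gives, for each (i, j), the minimum total weight of any directed path from i to j (possibly empty when i = j).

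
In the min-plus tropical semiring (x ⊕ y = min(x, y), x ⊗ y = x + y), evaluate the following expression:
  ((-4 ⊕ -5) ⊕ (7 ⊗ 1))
((-4 ⊕ -5) ⊕ (7 ⊗ 1)) = -5

Expand innermost to outermost. Recall ⊕ takes the minimum of its arguments and ⊗ takes their sum. Working out the expression ((-4 ⊕ -5) ⊕ (7 ⊗ 1)) gives -5.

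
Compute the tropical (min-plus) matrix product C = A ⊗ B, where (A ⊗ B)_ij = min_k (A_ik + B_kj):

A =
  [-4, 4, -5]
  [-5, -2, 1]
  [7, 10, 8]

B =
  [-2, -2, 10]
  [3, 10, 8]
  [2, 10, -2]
A ⊗ B =
  [-6, -6, -7]
  [-7, -7, -1]
  [5, 5, 6]

Apply the min-plus product entry-by-entry:
  C[0][0] = min over k of (A[0][0] + B[0][0] = -4 + -2 = -6, A[0][1] + B[1][0] = 4 + 3 = 7, A[0][2] + B[2][0] = -5 + 2 = -3) = -6 (attained at k = 0)
  C[0][1] = min over k of (A[0][0] + B[0][1] = -4 + -2 = -6, A[0][1] + B[1][1] = 4 + 10 = 14, A[0][2] + B[2][1] = -5 + 10 = 5) = -6 (attained at k = 0)
  C[0][2] = min over k of (A[0][0] + B[0][2] = -4 + 10 = 6, A[0][1] + B[1][2] = 4 + 8 = 12, A[0][2] + B[2][2] = -5 + -2 = -7) = -7 (attained at k = 2)
  C[1][0] = min over k of (A[1][0] + B[0][0] = -5 + -2 = -7, A[1][1] + B[1][0] = -2 + 3 = 1, A[1][2] + B[2][0] = 1 + 2 = 3) = -7 (attained at k = 0)
  C[1][1] = min over k of (A[1][0] + B[0][1] = -5 + -2 = -7, A[1][1] + B[1][1] = -2 + 10 = 8, A[1][2] + B[2][1] = 1 + 10 = 11) = -7 (attained at k = 0)
  C[1][2] = min over k of (A[1][0] + B[0][2] = -5 + 10 = 5, A[1][1] + B[1][2] = -2 + 8 = 6, A[1][2] + B[2][2] = 1 + -2 = -1) = -1 (attained at k = 2)
  C[2][0] = min over k of (A[2][0] + B[0][0] = 7 + -2 = 5, A[2][1] + B[1][0] = 10 + 3 = 13, A[2][2] + B[2][0] = 8 + 2 = 10) = 5 (attained at k = 0)
  C[2][1] = min over k of (A[2][0] + B[0][1] = 7 + -2 = 5, A[2][1] + B[1][1] = 10 + 10 = 20, A[2][2] + B[2][1] = 8 + 10 = 18) = 5 (attained at k = 0)
  C[2][2] = min over k of (A[2][0] + B[0][2] = 7 + 10 = 17, A[2][1] + B[1][2] = 10 + 8 = 18, A[2][2] + B[2][2] = 8 + -2 = 6) = 6 (attained at k = 2)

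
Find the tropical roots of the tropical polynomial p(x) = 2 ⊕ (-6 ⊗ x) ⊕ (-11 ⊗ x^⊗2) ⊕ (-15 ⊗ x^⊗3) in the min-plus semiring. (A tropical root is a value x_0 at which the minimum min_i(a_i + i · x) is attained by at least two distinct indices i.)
Roots: {4, 5, 8}

Each tropical root is a break point of the lower envelope of the lines y = a_i + i · x (there are 4 lines, with slopes 0, 1, ..., 3). Only the lines that attain the minimum somewhere contribute to roots; other lines are dominated. Here the surviving (envelope) indices are i = 3, i = 2, i = 1, i = 0.
Intersections between consecutive envelope lines give the roots: for adjacent envelope indices i < j the intersection is x = (a_i − a_j) / (j − i). Reading off the sorted break points: {4, 5, 8}.
Verification: at each break x_0, at least two indices attain the minimum of min_i(a_i + i · x_0).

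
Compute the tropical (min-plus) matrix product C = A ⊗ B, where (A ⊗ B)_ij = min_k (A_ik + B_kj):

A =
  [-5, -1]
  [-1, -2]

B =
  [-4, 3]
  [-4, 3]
A ⊗ B =
  [-9, -2]
  [-6, 1]

Apply the min-plus product entry-by-entry:
  C[0][0] = min over k of (A[0][0] + B[0][0] = -5 + -4 = -9, A[0][1] + B[1][0] = -1 + -4 = -5) = -9 (attained at k = 0)
  C[0][1] = min over k of (A[0][0] + B[0][1] = -5 + 3 = -2, A[0][1] + B[1][1] = -1 + 3 = 2) = -2 (attained at k = 0)
  C[1][0] = min over k of (A[1][0] + B[0][0] = -1 + -4 = -5, A[1][1] + B[1][0] = -2 + -4 = -6) = -6 (attained at k = 1)
  C[1][1] = min over k of (A[1][0] + B[0][1] = -1 + 3 = 2, A[1][1] + B[1][1] = -2 + 3 = 1) = 1 (attained at k = 1)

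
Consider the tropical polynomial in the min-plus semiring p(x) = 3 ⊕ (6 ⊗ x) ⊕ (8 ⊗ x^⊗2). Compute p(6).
p(6) = 3

A tropical monomial a ⊗ x^⊗i evaluates to a + i · x. Evaluating each term at x = 6:
  Term 0 contributes 3 + 0 · 6 = 3
  Term 1 contributes 6 + 1 · 6 = 12
  Term 2 contributes 8 + 2 · 6 = 20
p(6) = ⊕ of these = min[3, 12, 20] = 3.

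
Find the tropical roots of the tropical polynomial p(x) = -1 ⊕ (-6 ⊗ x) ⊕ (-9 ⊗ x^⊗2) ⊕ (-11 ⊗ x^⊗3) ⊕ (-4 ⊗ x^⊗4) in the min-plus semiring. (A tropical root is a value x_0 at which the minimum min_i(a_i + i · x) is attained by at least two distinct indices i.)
Roots: {-7, 2, 3, 5}

Each tropical root is a break point of the lower envelope of the lines y = a_i + i · x (there are 5 lines, with slopes 0, 1, ..., 4). Only the lines that attain the minimum somewhere contribute to roots; other lines are dominated. Here the surviving (envelope) indices are i = 4, i = 3, i = 2, i = 1, i = 0.
Intersections between consecutive envelope lines give the roots: for adjacent envelope indices i < j the intersection is x = (a_i − a_j) / (j − i). Reading off the sorted break points: {-7, 2, 3, 5}.
Verification: at each break x_0, at least two indices attain the minimum of min_i(a_i + i · x_0).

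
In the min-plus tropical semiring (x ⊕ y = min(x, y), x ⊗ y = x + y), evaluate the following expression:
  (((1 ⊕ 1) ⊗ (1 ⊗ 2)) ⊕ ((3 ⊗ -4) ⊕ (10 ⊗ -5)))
(((1 ⊕ 1) ⊗ (1 ⊗ 2)) ⊕ ((3 ⊗ -4) ⊕ (10 ⊗ -5))) = -1

Expand innermost to outermost. Recall ⊕ takes the minimum of its arguments and ⊗ takes their sum. Working out the expression (((1 ⊕ 1) ⊗ (1 ⊗ 2)) ⊕ ((3 ⊗ -4) ⊕ (10 ⊗ -5))) gives -1.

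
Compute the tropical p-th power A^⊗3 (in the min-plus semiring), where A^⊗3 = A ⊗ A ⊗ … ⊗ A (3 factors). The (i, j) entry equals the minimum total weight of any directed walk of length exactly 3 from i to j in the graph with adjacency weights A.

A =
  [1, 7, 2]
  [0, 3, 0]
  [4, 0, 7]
A^⊗3 =
  [2, 3, 2]
  [0, 2, 0]
  [1, 0, 2]

Each entry (A^⊗3)_ij equals the minimum over all length-3 walks i = v_0 → v_1 → … → v_3 = j of Σ_t A[v_t][v_{t+1}]. For example, for (i, j) = (0, 2) we minimise over 9 possible intermediate vertex sequences; the minimum is 2, attained along the walk 0 → 2 → 1 → 2.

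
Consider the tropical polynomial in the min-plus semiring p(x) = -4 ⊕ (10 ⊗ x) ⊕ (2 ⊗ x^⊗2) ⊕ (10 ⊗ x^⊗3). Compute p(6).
p(6) = -4

A tropical monomial a ⊗ x^⊗i evaluates to a + i · x. Evaluating each term at x = 6:
  Term 0 contributes -4 + 0 · 6 = -4
  Term 1 contributes 10 + 1 · 6 = 16
  Term 2 contributes 2 + 2 · 6 = 14
  Term 3 contributes 10 + 3 · 6 = 28
p(6) = ⊕ of these = min[-4, 16, 14, 28] = -4.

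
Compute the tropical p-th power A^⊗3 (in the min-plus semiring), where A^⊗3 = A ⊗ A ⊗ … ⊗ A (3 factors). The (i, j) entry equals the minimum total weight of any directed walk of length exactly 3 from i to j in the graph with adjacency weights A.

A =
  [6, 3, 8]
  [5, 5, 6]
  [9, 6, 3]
A^⊗3 =
  [13, 11, 12]
  [13, 13, 12]
  [14, 12, 9]

Each entry (A^⊗3)_ij equals the minimum over all length-3 walks i = v_0 → v_1 → … → v_3 = j of Σ_t A[v_t][v_{t+1}]. For example, for (i, j) = (0, 2) we minimise over 9 possible intermediate vertex sequences; the minimum is 12, attained along the walk 0 → 1 → 2 → 2.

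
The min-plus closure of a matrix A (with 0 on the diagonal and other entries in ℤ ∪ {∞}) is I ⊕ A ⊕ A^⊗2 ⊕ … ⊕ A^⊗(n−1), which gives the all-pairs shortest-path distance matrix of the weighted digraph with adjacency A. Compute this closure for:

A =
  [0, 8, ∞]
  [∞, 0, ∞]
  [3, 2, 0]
Closure =
  [0, 8, ∞]
  [∞, 0, ∞]
  [3, 2, 0]

This is the Floyd-Warshall all-pairs shortest-path computation. For each intermediate vertex k = 0, 1, …, 2, update dist[i][j] ← min(dist[i][j], dist[i][k] + dist[k][j]). The final matrix gives, for each (i, j), the minimum total weight of any directed path from i to j (possibly empty when i = j).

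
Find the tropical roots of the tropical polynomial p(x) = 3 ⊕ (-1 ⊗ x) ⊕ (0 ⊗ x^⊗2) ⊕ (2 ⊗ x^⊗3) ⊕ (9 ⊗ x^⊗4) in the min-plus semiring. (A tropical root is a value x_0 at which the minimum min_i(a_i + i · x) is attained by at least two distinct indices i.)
Roots: {-7, -2, -1, 4}

Each tropical root is a break point of the lower envelope of the lines y = a_i + i · x (there are 5 lines, with slopes 0, 1, ..., 4). Only the lines that attain the minimum somewhere contribute to roots; other lines are dominated. Here the surviving (envelope) indices are i = 4, i = 3, i = 2, i = 1, i = 0.
Intersections between consecutive envelope lines give the roots: for adjacent envelope indices i < j the intersection is x = (a_i − a_j) / (j − i). Reading off the sorted break points: {-7, -2, -1, 4}.
Verification: at each break x_0, at least two indices attain the minimum of min_i(a_i + i · x_0).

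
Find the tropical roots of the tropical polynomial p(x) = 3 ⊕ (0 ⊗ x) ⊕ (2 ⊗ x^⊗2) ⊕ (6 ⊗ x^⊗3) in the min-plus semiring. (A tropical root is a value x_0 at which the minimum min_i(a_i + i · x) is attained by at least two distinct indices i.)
Roots: {-4, -2, 3}

Each tropical root is a break point of the lower envelope of the lines y = a_i + i · x (there are 4 lines, with slopes 0, 1, ..., 3). Only the lines that attain the minimum somewhere contribute to roots; other lines are dominated. Here the surviving (envelope) indices are i = 3, i = 2, i = 1, i = 0.
Intersections between consecutive envelope lines give the roots: for adjacent envelope indices i < j the intersection is x = (a_i − a_j) / (j − i). Reading off the sorted break points: {-4, -2, 3}.
Verification: at each break x_0, at least two indices attain the minimum of min_i(a_i + i · x_0).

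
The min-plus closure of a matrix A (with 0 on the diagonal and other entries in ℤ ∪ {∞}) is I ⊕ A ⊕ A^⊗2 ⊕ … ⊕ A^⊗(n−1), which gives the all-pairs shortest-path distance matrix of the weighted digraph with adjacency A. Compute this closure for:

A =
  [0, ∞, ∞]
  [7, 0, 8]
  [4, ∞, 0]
Closure =
  [0, ∞, ∞]
  [7, 0, 8]
  [4, ∞, 0]

This is the Floyd-Warshall all-pairs shortest-path computation. For each intermediate vertex k = 0, 1, …, 2, update dist[i][j] ← min(dist[i][j], dist[i][k] + dist[k][j]). The final matrix gives, for each (i, j), the minimum total weight of any directed path from i to j (possibly empty when i = j).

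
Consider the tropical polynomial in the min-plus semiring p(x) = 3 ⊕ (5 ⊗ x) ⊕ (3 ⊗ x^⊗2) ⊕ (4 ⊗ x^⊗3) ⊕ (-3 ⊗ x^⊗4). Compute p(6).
p(6) = 3

A tropical monomial a ⊗ x^⊗i evaluates to a + i · x. Evaluating each term at x = 6:
  Term 0 contributes 3 + 0 · 6 = 3
  Term 1 contributes 5 + 1 · 6 = 11
  Term 2 contributes 3 + 2 · 6 = 15
  Term 3 contributes 4 + 3 · 6 = 22
  Term 4 contributes -3 + 4 · 6 = 21
p(6) = ⊕ of these = min[3, 11, 15, 22, 21] = 3.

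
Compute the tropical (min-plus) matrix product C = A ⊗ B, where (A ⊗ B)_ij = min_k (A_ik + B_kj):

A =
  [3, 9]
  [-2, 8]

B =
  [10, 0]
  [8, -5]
A ⊗ B =
  [13, 3]
  [8, -2]

Apply the min-plus product entry-by-entry:
  C[0][0] = min over k of (A[0][0] + B[0][0] = 3 + 10 = 13, A[0][1] + B[1][0] = 9 + 8 = 17) = 13 (attained at k = 0)
  C[0][1] = min over k of (A[0][0] + B[0][1] = 3 + 0 = 3, A[0][1] + B[1][1] = 9 + -5 = 4) = 3 (attained at k = 0)
  C[1][0] = min over k of (A[1][0] + B[0][0] = -2 + 10 = 8, A[1][1] + B[1][0] = 8 + 8 = 16) = 8 (attained at k = 0)
  C[1][1] = min over k of (A[1][0] + B[0][1] = -2 + 0 = -2, A[1][1] + B[1][1] = 8 + -5 = 3) = -2 (attained at k = 0)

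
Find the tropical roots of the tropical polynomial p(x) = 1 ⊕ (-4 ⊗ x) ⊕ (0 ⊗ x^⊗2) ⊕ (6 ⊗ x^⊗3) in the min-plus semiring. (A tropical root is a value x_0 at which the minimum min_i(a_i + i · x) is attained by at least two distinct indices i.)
Roots: {-6, -4, 5}

Each tropical root is a break point of the lower envelope of the lines y = a_i + i · x (there are 4 lines, with slopes 0, 1, ..., 3). Only the lines that attain the minimum somewhere contribute to roots; other lines are dominated. Here the surviving (envelope) indices are i = 3, i = 2, i = 1, i = 0.
Intersections between consecutive envelope lines give the roots: for adjacent envelope indices i < j the intersection is x = (a_i − a_j) / (j − i). Reading off the sorted break points: {-6, -4, 5}.
Verification: at each break x_0, at least two indices attain the minimum of min_i(a_i + i · x_0).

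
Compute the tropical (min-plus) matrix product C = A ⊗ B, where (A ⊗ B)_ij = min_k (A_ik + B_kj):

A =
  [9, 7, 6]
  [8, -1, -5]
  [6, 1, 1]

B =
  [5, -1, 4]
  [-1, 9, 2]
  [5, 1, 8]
A ⊗ B =
  [6, 7, 9]
  [-2, -4, 1]
  [0, 2, 3]

Apply the min-plus product entry-by-entry:
  C[0][0] = min over k of (A[0][0] + B[0][0] = 9 + 5 = 14, A[0][1] + B[1][0] = 7 + -1 = 6, A[0][2] + B[2][0] = 6 + 5 = 11) = 6 (attained at k = 1)
  C[0][1] = min over k of (A[0][0] + B[0][1] = 9 + -1 = 8, A[0][1] + B[1][1] = 7 + 9 = 16, A[0][2] + B[2][1] = 6 + 1 = 7) = 7 (attained at k = 2)
  C[0][2] = min over k of (A[0][0] + B[0][2] = 9 + 4 = 13, A[0][1] + B[1][2] = 7 + 2 = 9, A[0][2] + B[2][2] = 6 + 8 = 14) = 9 (attained at k = 1)
  C[1][0] = min over k of (A[1][0] + B[0][0] = 8 + 5 = 13, A[1][1] + B[1][0] = -1 + -1 = -2, A[1][2] + B[2][0] = -5 + 5 = 0) = -2 (attained at k = 1)
  C[1][1] = min over k of (A[1][0] + B[0][1] = 8 + -1 = 7, A[1][1] + B[1][1] = -1 + 9 = 8, A[1][2] + B[2][1] = -5 + 1 = -4) = -4 (attained at k = 2)
  C[1][2] = min over k of (A[1][0] + B[0][2] = 8 + 4 = 12, A[1][1] + B[1][2] = -1 + 2 = 1, A[1][2] + B[2][2] = -5 + 8 = 3) = 1 (attained at k = 1)
  C[2][0] = min over k of (A[2][0] + B[0][0] = 6 + 5 = 11, A[2][1] + B[1][0] = 1 + -1 = 0, A[2][2] + B[2][0] = 1 + 5 = 6) = 0 (attained at k = 1)
  C[2][1] = min over k of (A[2][0] + B[0][1] = 6 + -1 = 5, A[2][1] + B[1][1] = 1 + 9 = 10, A[2][2] + B[2][1] = 1 + 1 = 2) = 2 (attained at k = 2)
  C[2][2] = min over k of (A[2][0] + B[0][2] = 6 + 4 = 10, A[2][1] + B[1][2] = 1 + 2 = 3, A[2][2] + B[2][2] = 1 + 8 = 9) = 3 (attained at k = 1)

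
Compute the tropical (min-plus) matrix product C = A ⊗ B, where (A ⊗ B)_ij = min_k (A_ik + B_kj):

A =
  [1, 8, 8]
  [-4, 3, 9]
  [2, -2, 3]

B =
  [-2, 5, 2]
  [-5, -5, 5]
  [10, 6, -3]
A ⊗ B =
  [-1, 3, 3]
  [-6, -2, -2]
  [-7, -7, 0]

Apply the min-plus product entry-by-entry:
  C[0][0] = min over k of (A[0][0] + B[0][0] = 1 + -2 = -1, A[0][1] + B[1][0] = 8 + -5 = 3, A[0][2] + B[2][0] = 8 + 10 = 18) = -1 (attained at k = 0)
  C[0][1] = min over k of (A[0][0] + B[0][1] = 1 + 5 = 6, A[0][1] + B[1][1] = 8 + -5 = 3, A[0][2] + B[2][1] = 8 + 6 = 14) = 3 (attained at k = 1)
  C[0][2] = min over k of (A[0][0] + B[0][2] = 1 + 2 = 3, A[0][1] + B[1][2] = 8 + 5 = 13, A[0][2] + B[2][2] = 8 + -3 = 5) = 3 (attained at k = 0)
  C[1][0] = min over k of (A[1][0] + B[0][0] = -4 + -2 = -6, A[1][1] + B[1][0] = 3 + -5 = -2, A[1][2] + B[2][0] = 9 + 10 = 19) = -6 (attained at k = 0)
  C[1][1] = min over k of (A[1][0] + B[0][1] = -4 + 5 = 1, A[1][1] + B[1][1] = 3 + -5 = -2, A[1][2] + B[2][1] = 9 + 6 = 15) = -2 (attained at k = 1)
  C[1][2] = min over k of (A[1][0] + B[0][2] = -4 + 2 = -2, A[1][1] + B[1][2] = 3 + 5 = 8, A[1][2] + B[2][2] = 9 + -3 = 6) = -2 (attained at k = 0)
  C[2][0] = min over k of (A[2][0] + B[0][0] = 2 + -2 = 0, A[2][1] + B[1][0] = -2 + -5 = -7, A[2][2] + B[2][0] = 3 + 10 = 13) = -7 (attained at k = 1)
  C[2][1] = min over k of (A[2][0] + B[0][1] = 2 + 5 = 7, A[2][1] + B[1][1] = -2 + -5 = -7, A[2][2] + B[2][1] = 3 + 6 = 9) = -7 (attained at k = 1)
  C[2][2] = min over k of (A[2][0] + B[0][2] = 2 + 2 = 4, A[2][1] + B[1][2] = -2 + 5 = 3, A[2][2] + B[2][2] = 3 + -3 = 0) = 0 (attained at k = 2)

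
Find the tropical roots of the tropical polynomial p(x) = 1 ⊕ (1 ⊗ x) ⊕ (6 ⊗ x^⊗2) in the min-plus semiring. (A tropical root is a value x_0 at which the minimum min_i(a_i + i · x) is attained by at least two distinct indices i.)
Roots: {-5, 0}

Each tropical root is a break point of the lower envelope of the lines y = a_i + i · x (there are 3 lines, with slopes 0, 1, ..., 2). Only the lines that attain the minimum somewhere contribute to roots; other lines are dominated. Here the surviving (envelope) indices are i = 2, i = 1, i = 0.
Intersections between consecutive envelope lines give the roots: for adjacent envelope indices i < j the intersection is x = (a_i − a_j) / (j − i). Reading off the sorted break points: {-5, 0}.
Verification: at each break x_0, at least two indices attain the minimum of min_i(a_i + i · x_0).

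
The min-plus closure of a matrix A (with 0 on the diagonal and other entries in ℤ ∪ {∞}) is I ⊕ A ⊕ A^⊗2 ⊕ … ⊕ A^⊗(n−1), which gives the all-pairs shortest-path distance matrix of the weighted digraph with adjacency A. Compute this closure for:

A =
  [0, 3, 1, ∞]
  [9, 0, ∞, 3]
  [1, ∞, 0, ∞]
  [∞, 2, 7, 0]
Closure =
  [0, 3, 1, 6]
  [9, 0, 10, 3]
  [1, 4, 0, 7]
  [8, 2, 7, 0]

This is the Floyd-Warshall all-pairs shortest-path computation. For each intermediate vertex k = 0, 1, …, 3, update dist[i][j] ← min(dist[i][j], dist[i][k] + dist[k][j]). The final matrix gives, for each (i, j), the minimum total weight of any directed path from i to j (possibly empty when i = j).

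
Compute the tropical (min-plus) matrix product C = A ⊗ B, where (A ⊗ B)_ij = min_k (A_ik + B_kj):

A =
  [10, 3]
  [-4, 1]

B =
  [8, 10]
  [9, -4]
A ⊗ B =
  [12, -1]
  [4, -3]

Apply the min-plus product entry-by-entry:
  C[0][0] = min over k of (A[0][0] + B[0][0] = 10 + 8 = 18, A[0][1] + B[1][0] = 3 + 9 = 12) = 12 (attained at k = 1)
  C[0][1] = min over k of (A[0][0] + B[0][1] = 10 + 10 = 20, A[0][1] + B[1][1] = 3 + -4 = -1) = -1 (attained at k = 1)
  C[1][0] = min over k of (A[1][0] + B[0][0] = -4 + 8 = 4, A[1][1] + B[1][0] = 1 + 9 = 10) = 4 (attained at k = 0)
  C[1][1] = min over k of (A[1][0] + B[0][1] = -4 + 10 = 6, A[1][1] + B[1][1] = 1 + -4 = -3) = -3 (attained at k = 1)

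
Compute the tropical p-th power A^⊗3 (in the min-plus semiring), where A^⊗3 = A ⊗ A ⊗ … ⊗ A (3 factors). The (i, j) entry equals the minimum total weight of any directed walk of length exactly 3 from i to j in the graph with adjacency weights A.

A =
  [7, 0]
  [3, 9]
A^⊗3 =
  [10, 3]
  [6, 10]

Each entry (A^⊗3)_ij equals the minimum over all length-3 walks i = v_0 → v_1 → … → v_3 = j of Σ_t A[v_t][v_{t+1}]. For example, for (i, j) = (0, 1) we minimise over 4 possible intermediate vertex sequences; the minimum is 3, attained along the walk 0 → 1 → 0 → 1.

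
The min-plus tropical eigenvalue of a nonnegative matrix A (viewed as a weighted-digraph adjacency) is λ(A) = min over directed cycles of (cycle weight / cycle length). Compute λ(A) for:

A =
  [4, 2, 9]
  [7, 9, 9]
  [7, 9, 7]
λ(A) = 4

Enumerate directed cycles and compute their means (weight / length). Sample:
  cycle 0 → 0: weight = 4, length = 1, mean = 4/1 ≈ 4.000
  cycle 1 → 1: weight = 9, length = 1, mean = 9/1 ≈ 9.000
  cycle 2 → 2: weight = 7, length = 1, mean = 7/1 ≈ 7.000
  cycle 0 → 1 → 0: weight = 9, length = 2, mean = 9/2 ≈ 4.500
  cycle 0 → 2 → 0: weight = 16, length = 2, mean = 16/2 ≈ 8.000
  cycle 1 → 0 → 1: weight = 9, length = 2, mean = 9/2 ≈ 4.500
Minimum mean = 4.000, attained e.g. along the cycle 0 → 0 with weight 4 and length 1. So λ(A) = 4/1 = 4.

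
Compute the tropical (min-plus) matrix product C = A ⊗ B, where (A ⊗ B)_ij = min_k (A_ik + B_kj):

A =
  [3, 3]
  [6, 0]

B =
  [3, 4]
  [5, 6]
A ⊗ B =
  [6, 7]
  [5, 6]

Apply the min-plus product entry-by-entry:
  C[0][0] = min over k of (A[0][0] + B[0][0] = 3 + 3 = 6, A[0][1] + B[1][0] = 3 + 5 = 8) = 6 (attained at k = 0)
  C[0][1] = min over k of (A[0][0] + B[0][1] = 3 + 4 = 7, A[0][1] + B[1][1] = 3 + 6 = 9) = 7 (attained at k = 0)
  C[1][0] = min over k of (A[1][0] + B[0][0] = 6 + 3 = 9, A[1][1] + B[1][0] = 0 + 5 = 5) = 5 (attained at k = 1)
  C[1][1] = min over k of (A[1][0] + B[0][1] = 6 + 4 = 10, A[1][1] + B[1][1] = 0 + 6 = 6) = 6 (attained at k = 1)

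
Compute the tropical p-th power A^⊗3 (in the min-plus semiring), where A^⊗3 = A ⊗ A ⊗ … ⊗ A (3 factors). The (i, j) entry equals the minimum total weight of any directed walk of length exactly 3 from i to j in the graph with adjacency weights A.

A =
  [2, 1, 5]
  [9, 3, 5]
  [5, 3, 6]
A^⊗3 =
  [6, 5, 8]
  [12, 9, 11]
  [9, 8, 11]

Each entry (A^⊗3)_ij equals the minimum over all length-3 walks i = v_0 → v_1 → … → v_3 = j of Σ_t A[v_t][v_{t+1}]. For example, for (i, j) = (0, 2) we minimise over 9 possible intermediate vertex sequences; the minimum is 8, attained along the walk 0 → 0 → 1 → 2.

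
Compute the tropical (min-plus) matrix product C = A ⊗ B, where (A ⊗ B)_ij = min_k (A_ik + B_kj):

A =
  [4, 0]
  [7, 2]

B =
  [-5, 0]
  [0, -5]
A ⊗ B =
  [-1, -5]
  [2, -3]

Apply the min-plus product entry-by-entry:
  C[0][0] = min over k of (A[0][0] + B[0][0] = 4 + -5 = -1, A[0][1] + B[1][0] = 0 + 0 = 0) = -1 (attained at k = 0)
  C[0][1] = min over k of (A[0][0] + B[0][1] = 4 + 0 = 4, A[0][1] + B[1][1] = 0 + -5 = -5) = -5 (attained at k = 1)
  C[1][0] = min over k of (A[1][0] + B[0][0] = 7 + -5 = 2, A[1][1] + B[1][0] = 2 + 0 = 2) = 2 (attained at k = 0)
  C[1][1] = min over k of (A[1][0] + B[0][1] = 7 + 0 = 7, A[1][1] + B[1][1] = 2 + -5 = -3) = -3 (attained at k = 1)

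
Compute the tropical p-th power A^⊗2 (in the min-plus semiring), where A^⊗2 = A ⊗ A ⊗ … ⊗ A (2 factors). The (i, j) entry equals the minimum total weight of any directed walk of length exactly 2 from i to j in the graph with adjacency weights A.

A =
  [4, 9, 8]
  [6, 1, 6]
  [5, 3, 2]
A^⊗2 =
  [8, 10, 10]
  [7, 2, 7]
  [7, 4, 4]

Each entry (A^⊗2)_ij equals the minimum over all length-2 walks i = v_0 → v_1 → … → v_2 = j of Σ_t A[v_t][v_{t+1}]. For example, for (i, j) = (0, 2) we minimise over 3 possible intermediate vertex sequences; the minimum is 10, attained along the walk 0 → 2 → 2.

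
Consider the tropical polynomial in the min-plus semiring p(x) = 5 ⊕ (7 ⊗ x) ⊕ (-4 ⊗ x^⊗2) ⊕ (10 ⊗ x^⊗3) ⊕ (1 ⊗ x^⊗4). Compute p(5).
p(5) = 5

A tropical monomial a ⊗ x^⊗i evaluates to a + i · x. Evaluating each term at x = 5:
  Term 0 contributes 5 + 0 · 5 = 5
  Term 1 contributes 7 + 1 · 5 = 12
  Term 2 contributes -4 + 2 · 5 = 6
  Term 3 contributes 10 + 3 · 5 = 25
  Term 4 contributes 1 + 4 · 5 = 21
p(5) = ⊕ of these = min[5, 12, 6, 25, 21] = 5.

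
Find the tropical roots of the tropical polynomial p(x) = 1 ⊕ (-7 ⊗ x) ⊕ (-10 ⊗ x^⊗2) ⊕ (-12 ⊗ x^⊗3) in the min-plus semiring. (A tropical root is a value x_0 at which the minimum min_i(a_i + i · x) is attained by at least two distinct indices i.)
Roots: {2, 3, 8}

Each tropical root is a break point of the lower envelope of the lines y = a_i + i · x (there are 4 lines, with slopes 0, 1, ..., 3). Only the lines that attain the minimum somewhere contribute to roots; other lines are dominated. Here the surviving (envelope) indices are i = 3, i = 2, i = 1, i = 0.
Intersections between consecutive envelope lines give the roots: for adjacent envelope indices i < j the intersection is x = (a_i − a_j) / (j − i). Reading off the sorted break points: {2, 3, 8}.
Verification: at each break x_0, at least two indices attain the minimum of min_i(a_i + i · x_0).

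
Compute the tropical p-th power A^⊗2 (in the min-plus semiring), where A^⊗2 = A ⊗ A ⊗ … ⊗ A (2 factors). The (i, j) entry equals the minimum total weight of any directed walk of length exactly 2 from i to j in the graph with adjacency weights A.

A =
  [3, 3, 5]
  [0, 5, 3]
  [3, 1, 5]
A^⊗2 =
  [3, 6, 6]
  [3, 3, 5]
  [1, 6, 4]

Each entry (A^⊗2)_ij equals the minimum over all length-2 walks i = v_0 → v_1 → … → v_2 = j of Σ_t A[v_t][v_{t+1}]. For example, for (i, j) = (0, 2) we minimise over 3 possible intermediate vertex sequences; the minimum is 6, attained along the walk 0 → 1 → 2.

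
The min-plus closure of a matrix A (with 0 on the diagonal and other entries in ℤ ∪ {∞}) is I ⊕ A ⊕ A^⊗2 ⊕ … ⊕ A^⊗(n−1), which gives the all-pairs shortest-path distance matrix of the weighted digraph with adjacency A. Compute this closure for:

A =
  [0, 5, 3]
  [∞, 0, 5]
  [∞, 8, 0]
Closure =
  [0, 5, 3]
  [∞, 0, 5]
  [∞, 8, 0]

This is the Floyd-Warshall all-pairs shortest-path computation. For each intermediate vertex k = 0, 1, …, 2, update dist[i][j] ← min(dist[i][j], dist[i][k] + dist[k][j]). The final matrix gives, for each (i, j), the minimum total weight of any directed path from i to j (possibly empty when i = j).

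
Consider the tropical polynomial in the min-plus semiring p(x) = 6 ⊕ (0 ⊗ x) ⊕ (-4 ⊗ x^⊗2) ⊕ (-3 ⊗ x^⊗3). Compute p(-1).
p(-1) = -6

A tropical monomial a ⊗ x^⊗i evaluates to a + i · x. Evaluating each term at x = -1:
  Term 0 contributes 6 + 0 · -1 = 6
  Term 1 contributes 0 + 1 · -1 = -1
  Term 2 contributes -4 + 2 · -1 = -6
  Term 3 contributes -3 + 3 · -1 = -6
p(-1) = ⊕ of these = min[6, -1, -6, -6] = -6.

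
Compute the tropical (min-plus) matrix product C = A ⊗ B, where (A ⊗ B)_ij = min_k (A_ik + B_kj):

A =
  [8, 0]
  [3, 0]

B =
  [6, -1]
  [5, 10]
A ⊗ B =
  [5, 7]
  [5, 2]

Apply the min-plus product entry-by-entry:
  C[0][0] = min over k of (A[0][0] + B[0][0] = 8 + 6 = 14, A[0][1] + B[1][0] = 0 + 5 = 5) = 5 (attained at k = 1)
  C[0][1] = min over k of (A[0][0] + B[0][1] = 8 + -1 = 7, A[0][1] + B[1][1] = 0 + 10 = 10) = 7 (attained at k = 0)
  C[1][0] = min over k of (A[1][0] + B[0][0] = 3 + 6 = 9, A[1][1] + B[1][0] = 0 + 5 = 5) = 5 (attained at k = 1)
  C[1][1] = min over k of (A[1][0] + B[0][1] = 3 + -1 = 2, A[1][1] + B[1][1] = 0 + 10 = 10) = 2 (attained at k = 0)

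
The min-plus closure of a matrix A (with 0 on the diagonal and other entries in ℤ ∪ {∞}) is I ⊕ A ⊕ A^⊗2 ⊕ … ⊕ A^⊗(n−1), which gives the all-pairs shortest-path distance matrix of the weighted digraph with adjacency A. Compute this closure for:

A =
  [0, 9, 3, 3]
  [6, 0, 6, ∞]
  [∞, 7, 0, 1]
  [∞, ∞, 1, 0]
Closure =
  [0, 9, 3, 3]
  [6, 0, 6, 7]
  [13, 7, 0, 1]
  [14, 8, 1, 0]

This is the Floyd-Warshall all-pairs shortest-path computation. For each intermediate vertex k = 0, 1, …, 3, update dist[i][j] ← min(dist[i][j], dist[i][k] + dist[k][j]). The final matrix gives, for each (i, j), the minimum total weight of any directed path from i to j (possibly empty when i = j).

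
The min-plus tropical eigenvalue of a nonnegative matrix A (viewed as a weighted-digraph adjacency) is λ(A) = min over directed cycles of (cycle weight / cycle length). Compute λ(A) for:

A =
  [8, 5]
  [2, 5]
λ(A) = 7/2

Enumerate directed cycles and compute their means (weight / length). Sample:
  cycle 0 → 0: weight = 8, length = 1, mean = 8/1 ≈ 8.000
  cycle 1 → 1: weight = 5, length = 1, mean = 5/1 ≈ 5.000
  cycle 0 → 1 → 0: weight = 7, length = 2, mean = 7/2 ≈ 3.500
  cycle 1 → 0 → 1: weight = 7, length = 2, mean = 7/2 ≈ 3.500
Minimum mean = 3.500, attained e.g. along the cycle 0 → 1 → 0 with weight 7 and length 2. So λ(A) = 7/2 = 7/2.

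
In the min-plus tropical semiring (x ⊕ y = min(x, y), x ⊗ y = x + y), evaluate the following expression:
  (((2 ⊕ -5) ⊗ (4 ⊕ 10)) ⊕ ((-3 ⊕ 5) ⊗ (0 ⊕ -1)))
(((2 ⊕ -5) ⊗ (4 ⊕ 10)) ⊕ ((-3 ⊕ 5) ⊗ (0 ⊕ -1))) = -4

Expand innermost to outermost. Recall ⊕ takes the minimum of its arguments and ⊗ takes their sum. Working out the expression (((2 ⊕ -5) ⊗ (4 ⊕ 10)) ⊕ ((-3 ⊕ 5) ⊗ (0 ⊕ -1))) gives -4.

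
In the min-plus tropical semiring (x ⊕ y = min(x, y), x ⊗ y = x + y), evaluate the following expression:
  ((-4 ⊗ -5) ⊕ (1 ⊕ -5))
((-4 ⊗ -5) ⊕ (1 ⊕ -5)) = -9

Expand innermost to outermost. Recall ⊕ takes the minimum of its arguments and ⊗ takes their sum. Working out the expression ((-4 ⊗ -5) ⊕ (1 ⊕ -5)) gives -9.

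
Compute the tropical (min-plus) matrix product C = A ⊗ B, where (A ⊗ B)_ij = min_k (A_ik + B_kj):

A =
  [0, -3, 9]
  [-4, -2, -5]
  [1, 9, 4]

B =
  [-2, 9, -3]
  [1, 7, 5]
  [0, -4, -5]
A ⊗ B =
  [-2, 4, -3]
  [-6, -9, -10]
  [-1, 0, -2]

Apply the min-plus product entry-by-entry:
  C[0][0] = min over k of (A[0][0] + B[0][0] = 0 + -2 = -2, A[0][1] + B[1][0] = -3 + 1 = -2, A[0][2] + B[2][0] = 9 + 0 = 9) = -2 (attained at k = 0)
  C[0][1] = min over k of (A[0][0] + B[0][1] = 0 + 9 = 9, A[0][1] + B[1][1] = -3 + 7 = 4, A[0][2] + B[2][1] = 9 + -4 = 5) = 4 (attained at k = 1)
  C[0][2] = min over k of (A[0][0] + B[0][2] = 0 + -3 = -3, A[0][1] + B[1][2] = -3 + 5 = 2, A[0][2] + B[2][2] = 9 + -5 = 4) = -3 (attained at k = 0)
  C[1][0] = min over k of (A[1][0] + B[0][0] = -4 + -2 = -6, A[1][1] + B[1][0] = -2 + 1 = -1, A[1][2] + B[2][0] = -5 + 0 = -5) = -6 (attained at k = 0)
  C[1][1] = min over k of (A[1][0] + B[0][1] = -4 + 9 = 5, A[1][1] + B[1][1] = -2 + 7 = 5, A[1][2] + B[2][1] = -5 + -4 = -9) = -9 (attained at k = 2)
  C[1][2] = min over k of (A[1][0] + B[0][2] = -4 + -3 = -7, A[1][1] + B[1][2] = -2 + 5 = 3, A[1][2] + B[2][2] = -5 + -5 = -10) = -10 (attained at k = 2)
  C[2][0] = min over k of (A[2][0] + B[0][0] = 1 + -2 = -1, A[2][1] + B[1][0] = 9 + 1 = 10, A[2][2] + B[2][0] = 4 + 0 = 4) = -1 (attained at k = 0)
  C[2][1] = min over k of (A[2][0] + B[0][1] = 1 + 9 = 10, A[2][1] + B[1][1] = 9 + 7 = 16, A[2][2] + B[2][1] = 4 + -4 = 0) = 0 (attained at k = 2)
  C[2][2] = min over k of (A[2][0] + B[0][2] = 1 + -3 = -2, A[2][1] + B[1][2] = 9 + 5 = 14, A[2][2] + B[2][2] = 4 + -5 = -1) = -2 (attained at k = 0)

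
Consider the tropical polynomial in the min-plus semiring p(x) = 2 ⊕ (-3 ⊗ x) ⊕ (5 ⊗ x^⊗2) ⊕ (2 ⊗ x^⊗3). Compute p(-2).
p(-2) = -5

A tropical monomial a ⊗ x^⊗i evaluates to a + i · x. Evaluating each term at x = -2:
  Term 0 contributes 2 + 0 · -2 = 2
  Term 1 contributes -3 + 1 · -2 = -5
  Term 2 contributes 5 + 2 · -2 = 1
  Term 3 contributes 2 + 3 · -2 = -4
p(-2) = ⊕ of these = min[2, -5, 1, -4] = -5.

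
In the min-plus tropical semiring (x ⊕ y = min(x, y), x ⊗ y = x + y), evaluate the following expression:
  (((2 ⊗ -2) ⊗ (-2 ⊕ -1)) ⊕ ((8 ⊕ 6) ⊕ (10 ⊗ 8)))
(((2 ⊗ -2) ⊗ (-2 ⊕ -1)) ⊕ ((8 ⊕ 6) ⊕ (10 ⊗ 8))) = -2

Expand innermost to outermost. Recall ⊕ takes the minimum of its arguments and ⊗ takes their sum. Working out the expression (((2 ⊗ -2) ⊗ (-2 ⊕ -1)) ⊕ ((8 ⊕ 6) ⊕ (10 ⊗ 8))) gives -2.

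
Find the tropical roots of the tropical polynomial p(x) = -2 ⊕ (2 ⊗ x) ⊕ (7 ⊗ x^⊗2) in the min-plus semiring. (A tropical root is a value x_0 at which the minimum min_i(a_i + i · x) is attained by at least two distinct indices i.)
Roots: {-5, -4}

Each tropical root is a break point of the lower envelope of the lines y = a_i + i · x (there are 3 lines, with slopes 0, 1, ..., 2). Only the lines that attain the minimum somewhere contribute to roots; other lines are dominated. Here the surviving (envelope) indices are i = 2, i = 1, i = 0.
Intersections between consecutive envelope lines give the roots: for adjacent envelope indices i < j the intersection is x = (a_i − a_j) / (j − i). Reading off the sorted break points: {-5, -4}.
Verification: at each break x_0, at least two indices attain the minimum of min_i(a_i + i · x_0).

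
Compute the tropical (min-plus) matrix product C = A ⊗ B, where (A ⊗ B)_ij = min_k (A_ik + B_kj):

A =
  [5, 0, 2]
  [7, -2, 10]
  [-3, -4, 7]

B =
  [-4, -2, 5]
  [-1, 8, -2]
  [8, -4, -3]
A ⊗ B =
  [-1, -2, -2]
  [-3, 5, -4]
  [-7, -5, -6]

Apply the min-plus product entry-by-entry:
  C[0][0] = min over k of (A[0][0] + B[0][0] = 5 + -4 = 1, A[0][1] + B[1][0] = 0 + -1 = -1, A[0][2] + B[2][0] = 2 + 8 = 10) = -1 (attained at k = 1)
  C[0][1] = min over k of (A[0][0] + B[0][1] = 5 + -2 = 3, A[0][1] + B[1][1] = 0 + 8 = 8, A[0][2] + B[2][1] = 2 + -4 = -2) = -2 (attained at k = 2)
  C[0][2] = min over k of (A[0][0] + B[0][2] = 5 + 5 = 10, A[0][1] + B[1][2] = 0 + -2 = -2, A[0][2] + B[2][2] = 2 + -3 = -1) = -2 (attained at k = 1)
  C[1][0] = min over k of (A[1][0] + B[0][0] = 7 + -4 = 3, A[1][1] + B[1][0] = -2 + -1 = -3, A[1][2] + B[2][0] = 10 + 8 = 18) = -3 (attained at k = 1)
  C[1][1] = min over k of (A[1][0] + B[0][1] = 7 + -2 = 5, A[1][1] + B[1][1] = -2 + 8 = 6, A[1][2] + B[2][1] = 10 + -4 = 6) = 5 (attained at k = 0)
  C[1][2] = min over k of (A[1][0] + B[0][2] = 7 + 5 = 12, A[1][1] + B[1][2] = -2 + -2 = -4, A[1][2] + B[2][2] = 10 + -3 = 7) = -4 (attained at k = 1)
  C[2][0] = min over k of (A[2][0] + B[0][0] = -3 + -4 = -7, A[2][1] + B[1][0] = -4 + -1 = -5, A[2][2] + B[2][0] = 7 + 8 = 15) = -7 (attained at k = 0)
  C[2][1] = min over k of (A[2][0] + B[0][1] = -3 + -2 = -5, A[2][1] + B[1][1] = -4 + 8 = 4, A[2][2] + B[2][1] = 7 + -4 = 3) = -5 (attained at k = 0)
  C[2][2] = min over k of (A[2][0] + B[0][2] = -3 + 5 = 2, A[2][1] + B[1][2] = -4 + -2 = -6, A[2][2] + B[2][2] = 7 + -3 = 4) = -6 (attained at k = 1)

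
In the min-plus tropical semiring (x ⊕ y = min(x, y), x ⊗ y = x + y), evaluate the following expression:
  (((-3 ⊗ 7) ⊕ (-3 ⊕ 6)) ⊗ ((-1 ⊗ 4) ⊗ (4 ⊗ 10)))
(((-3 ⊗ 7) ⊕ (-3 ⊕ 6)) ⊗ ((-1 ⊗ 4) ⊗ (4 ⊗ 10))) = 14

Expand innermost to outermost. Recall ⊕ takes the minimum of its arguments and ⊗ takes their sum. Working out the expression (((-3 ⊗ 7) ⊕ (-3 ⊕ 6)) ⊗ ((-1 ⊗ 4) ⊗ (4 ⊗ 10))) gives 14.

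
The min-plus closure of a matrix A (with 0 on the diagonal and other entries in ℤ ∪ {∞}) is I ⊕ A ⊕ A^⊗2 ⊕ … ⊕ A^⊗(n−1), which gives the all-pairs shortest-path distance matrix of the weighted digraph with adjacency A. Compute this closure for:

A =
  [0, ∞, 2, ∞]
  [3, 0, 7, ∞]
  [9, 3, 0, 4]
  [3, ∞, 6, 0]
Closure =
  [0, 5, 2, 6]
  [3, 0, 5, 9]
  [6, 3, 0, 4]
  [3, 8, 5, 0]

This is the Floyd-Warshall all-pairs shortest-path computation. For each intermediate vertex k = 0, 1, …, 3, update dist[i][j] ← min(dist[i][j], dist[i][k] + dist[k][j]). The final matrix gives, for each (i, j), the minimum total weight of any directed path from i to j (possibly empty when i = j).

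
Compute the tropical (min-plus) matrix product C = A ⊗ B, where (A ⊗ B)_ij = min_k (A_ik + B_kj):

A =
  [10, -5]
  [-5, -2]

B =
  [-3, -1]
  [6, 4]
A ⊗ B =
  [1, -1]
  [-8, -6]

Apply the min-plus product entry-by-entry:
  C[0][0] = min over k of (A[0][0] + B[0][0] = 10 + -3 = 7, A[0][1] + B[1][0] = -5 + 6 = 1) = 1 (attained at k = 1)
  C[0][1] = min over k of (A[0][0] + B[0][1] = 10 + -1 = 9, A[0][1] + B[1][1] = -5 + 4 = -1) = -1 (attained at k = 1)
  C[1][0] = min over k of (A[1][0] + B[0][0] = -5 + -3 = -8, A[1][1] + B[1][0] = -2 + 6 = 4) = -8 (attained at k = 0)
  C[1][1] = min over k of (A[1][0] + B[0][1] = -5 + -1 = -6, A[1][1] + B[1][1] = -2 + 4 = 2) = -6 (attained at k = 0)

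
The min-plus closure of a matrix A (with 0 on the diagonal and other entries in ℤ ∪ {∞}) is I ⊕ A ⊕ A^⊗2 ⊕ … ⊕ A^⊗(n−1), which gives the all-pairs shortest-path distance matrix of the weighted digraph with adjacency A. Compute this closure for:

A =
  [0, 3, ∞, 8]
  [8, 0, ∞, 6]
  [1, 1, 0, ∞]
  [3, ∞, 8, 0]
Closure =
  [0, 3, 16, 8]
  [8, 0, 14, 6]
  [1, 1, 0, 7]
  [3, 6, 8, 0]

This is the Floyd-Warshall all-pairs shortest-path computation. For each intermediate vertex k = 0, 1, …, 3, update dist[i][j] ← min(dist[i][j], dist[i][k] + dist[k][j]). The final matrix gives, for each (i, j), the minimum total weight of any directed path from i to j (possibly empty when i = j).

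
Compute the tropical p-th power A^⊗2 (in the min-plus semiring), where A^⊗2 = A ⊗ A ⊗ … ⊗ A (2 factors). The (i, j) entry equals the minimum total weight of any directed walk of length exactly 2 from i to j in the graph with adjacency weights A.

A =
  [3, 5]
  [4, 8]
A^⊗2 =
  [6, 8]
  [7, 9]

Each entry (A^⊗2)_ij equals the minimum over all length-2 walks i = v_0 → v_1 → … → v_2 = j of Σ_t A[v_t][v_{t+1}]. For example, for (i, j) = (0, 1) we minimise over 2 possible intermediate vertex sequences; the minimum is 8, attained along the walk 0 → 0 → 1.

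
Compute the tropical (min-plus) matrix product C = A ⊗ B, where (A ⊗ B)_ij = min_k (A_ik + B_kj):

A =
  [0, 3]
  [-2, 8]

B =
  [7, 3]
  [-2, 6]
A ⊗ B =
  [1, 3]
  [5, 1]

Apply the min-plus product entry-by-entry:
  C[0][0] = min over k of (A[0][0] + B[0][0] = 0 + 7 = 7, A[0][1] + B[1][0] = 3 + -2 = 1) = 1 (attained at k = 1)
  C[0][1] = min over k of (A[0][0] + B[0][1] = 0 + 3 = 3, A[0][1] + B[1][1] = 3 + 6 = 9) = 3 (attained at k = 0)
  C[1][0] = min over k of (A[1][0] + B[0][0] = -2 + 7 = 5, A[1][1] + B[1][0] = 8 + -2 = 6) = 5 (attained at k = 0)
  C[1][1] = min over k of (A[1][0] + B[0][1] = -2 + 3 = 1, A[1][1] + B[1][1] = 8 + 6 = 14) = 1 (attained at k = 0)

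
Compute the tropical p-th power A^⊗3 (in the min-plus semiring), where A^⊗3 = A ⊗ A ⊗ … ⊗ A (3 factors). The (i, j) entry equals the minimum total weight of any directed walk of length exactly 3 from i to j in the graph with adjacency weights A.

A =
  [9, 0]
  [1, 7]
A^⊗3 =
  [8, 1]
  [2, 8]

Each entry (A^⊗3)_ij equals the minimum over all length-3 walks i = v_0 → v_1 → … → v_3 = j of Σ_t A[v_t][v_{t+1}]. For example, for (i, j) = (0, 1) we minimise over 4 possible intermediate vertex sequences; the minimum is 1, attained along the walk 0 → 1 → 0 → 1.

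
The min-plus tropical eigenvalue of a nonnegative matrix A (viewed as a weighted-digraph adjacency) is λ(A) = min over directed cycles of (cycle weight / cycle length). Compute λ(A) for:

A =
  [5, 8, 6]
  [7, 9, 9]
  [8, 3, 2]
λ(A) = 2

Enumerate directed cycles and compute their means (weight / length). Sample:
  cycle 0 → 0: weight = 5, length = 1, mean = 5/1 ≈ 5.000
  cycle 1 → 1: weight = 9, length = 1, mean = 9/1 ≈ 9.000
  cycle 2 → 2: weight = 2, length = 1, mean = 2/1 ≈ 2.000
  cycle 0 → 1 → 0: weight = 15, length = 2, mean = 15/2 ≈ 7.500
  cycle 0 → 2 → 0: weight = 14, length = 2, mean = 14/2 ≈ 7.000
  cycle 1 → 0 → 1: weight = 15, length = 2, mean = 15/2 ≈ 7.500
Minimum mean = 2.000, attained e.g. along the cycle 2 → 2 with weight 2 and length 1. So λ(A) = 2/1 = 2.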